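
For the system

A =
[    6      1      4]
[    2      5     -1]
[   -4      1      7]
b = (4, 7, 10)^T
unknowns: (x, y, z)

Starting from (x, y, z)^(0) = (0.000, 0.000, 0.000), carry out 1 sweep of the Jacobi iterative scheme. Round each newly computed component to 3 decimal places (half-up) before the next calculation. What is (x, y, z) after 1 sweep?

Iteration 1:
  x = (4 - (1)·0.000 - (4)·0.000) / (6) = 0.667
  y = (7 - (2)·0.000 - (-1)·0.000) / (5) = 1.400
  z = (10 - (-4)·0.000 - (1)·0.000) / (7) = 1.429

(0.667, 1.400, 1.429)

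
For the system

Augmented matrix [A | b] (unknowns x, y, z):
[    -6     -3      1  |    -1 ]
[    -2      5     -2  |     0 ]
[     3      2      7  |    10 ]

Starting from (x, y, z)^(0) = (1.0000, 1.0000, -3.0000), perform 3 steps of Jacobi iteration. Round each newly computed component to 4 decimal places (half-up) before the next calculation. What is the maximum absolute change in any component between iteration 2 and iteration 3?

1.1276

Iteration 1:
  x = (-1 - (-3)·1.0000 - (1)·-3.0000) / (-6) = -0.8333
  y = (0 - (-2)·1.0000 - (-2)·-3.0000) / (5) = -0.8000
  z = (10 - (3)·1.0000 - (2)·1.0000) / (7) = 0.7143
Iteration 2:
  x = (-1 - (-3)·-0.8000 - (1)·0.7143) / (-6) = 0.6857
  y = (0 - (-2)·-0.8333 - (-2)·0.7143) / (5) = -0.0476
  z = (10 - (3)·-0.8333 - (2)·-0.8000) / (7) = 2.0143
Iteration 3:
  x = (-1 - (-3)·-0.0476 - (1)·2.0143) / (-6) = 0.5262
  y = (0 - (-2)·0.6857 - (-2)·2.0143) / (5) = 1.0800
  z = (10 - (3)·0.6857 - (2)·-0.0476) / (7) = 1.1483
Change: (-0.1595, 1.1276, -0.8660) → max |·| = 1.1276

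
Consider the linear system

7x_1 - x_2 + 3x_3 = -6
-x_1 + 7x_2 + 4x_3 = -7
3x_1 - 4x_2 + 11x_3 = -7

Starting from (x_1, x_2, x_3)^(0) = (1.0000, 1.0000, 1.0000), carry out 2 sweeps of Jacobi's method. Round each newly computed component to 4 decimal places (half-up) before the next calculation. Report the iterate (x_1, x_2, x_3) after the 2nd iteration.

Iteration 1:
  x_1 = (-6 - (-1)·1.0000 - (3)·1.0000) / (7) = -1.1429
  x_2 = (-7 - (-1)·1.0000 - (4)·1.0000) / (7) = -1.4286
  x_3 = (-7 - (3)·1.0000 - (-4)·1.0000) / (11) = -0.5455
Iteration 2:
  x_1 = (-6 - (-1)·-1.4286 - (3)·-0.5455) / (7) = -0.8274
  x_2 = (-7 - (-1)·-1.1429 - (4)·-0.5455) / (7) = -0.8516
  x_3 = (-7 - (3)·-1.1429 - (-4)·-1.4286) / (11) = -0.8442

(-0.8274, -0.8516, -0.8442)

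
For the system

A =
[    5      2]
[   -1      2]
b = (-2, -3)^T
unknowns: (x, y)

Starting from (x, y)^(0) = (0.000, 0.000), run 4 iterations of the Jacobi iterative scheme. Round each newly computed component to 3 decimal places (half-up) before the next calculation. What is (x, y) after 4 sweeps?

Iteration 1:
  x = (-2 - (2)·0.000) / (5) = -0.400
  y = (-3 - (-1)·0.000) / (2) = -1.500
Iteration 2:
  x = (-2 - (2)·-1.500) / (5) = 0.200
  y = (-3 - (-1)·-0.400) / (2) = -1.700
Iteration 3:
  x = (-2 - (2)·-1.700) / (5) = 0.280
  y = (-3 - (-1)·0.200) / (2) = -1.400
Iteration 4:
  x = (-2 - (2)·-1.400) / (5) = 0.160
  y = (-3 - (-1)·0.280) / (2) = -1.360

(0.160, -1.360)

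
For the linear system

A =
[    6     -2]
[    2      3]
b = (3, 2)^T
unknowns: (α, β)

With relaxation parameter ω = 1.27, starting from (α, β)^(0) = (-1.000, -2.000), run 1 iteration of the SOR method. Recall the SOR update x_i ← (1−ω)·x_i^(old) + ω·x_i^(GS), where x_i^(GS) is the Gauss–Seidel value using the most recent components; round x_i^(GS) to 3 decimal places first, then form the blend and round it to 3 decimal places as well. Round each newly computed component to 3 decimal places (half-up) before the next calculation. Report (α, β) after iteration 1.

Iteration 1:
  α: GS value = (3 - (-2)·-2.000) / (6) = -0.167;  α ← (1−ω)·-1.000 + ω·-0.167 = 0.058
  β: GS value = (2 - (2)·0.058) / (3) = 0.628;  β ← (1−ω)·-2.000 + ω·0.628 = 1.338

(0.058, 1.338)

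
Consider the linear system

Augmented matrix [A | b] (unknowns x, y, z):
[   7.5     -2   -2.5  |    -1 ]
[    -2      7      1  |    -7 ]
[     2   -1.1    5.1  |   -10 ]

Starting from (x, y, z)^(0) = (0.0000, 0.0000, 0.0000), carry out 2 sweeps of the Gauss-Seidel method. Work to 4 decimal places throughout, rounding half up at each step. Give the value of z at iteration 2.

-1.7402

Iteration 1:
  x = (-1 - (-2)·0.0000 - (-2.5)·0.0000) / (7.5) = -0.1333
  y = (-7 - (-2)·-0.1333 - (1)·0.0000) / (7) = -1.0381
  z = (-10 - (2)·-0.1333 - (-1.1)·-1.0381) / (5.1) = -2.1324
Iteration 2:
  x = (-1 - (-2)·-1.0381 - (-2.5)·-2.1324) / (7.5) = -1.1210
  y = (-7 - (-2)·-1.1210 - (1)·-2.1324) / (7) = -1.0157
  z = (-10 - (2)·-1.1210 - (-1.1)·-1.0157) / (5.1) = -1.7402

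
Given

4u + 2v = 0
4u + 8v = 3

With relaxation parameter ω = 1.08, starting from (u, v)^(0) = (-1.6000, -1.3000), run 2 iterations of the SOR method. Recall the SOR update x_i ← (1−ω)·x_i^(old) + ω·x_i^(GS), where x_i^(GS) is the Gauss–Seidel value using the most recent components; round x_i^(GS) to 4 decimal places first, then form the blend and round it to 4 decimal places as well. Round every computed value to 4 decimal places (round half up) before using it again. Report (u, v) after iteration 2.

Iteration 1:
  u: GS value = (0 - (2)·-1.3000) / (4) = 0.6500;  u ← (1−ω)·-1.6000 + ω·0.6500 = 0.8300
  v: GS value = (3 - (4)·0.8300) / (8) = -0.0400;  v ← (1−ω)·-1.3000 + ω·-0.0400 = 0.0608
Iteration 2:
  u: GS value = (0 - (2)·0.0608) / (4) = -0.0304;  u ← (1−ω)·0.8300 + ω·-0.0304 = -0.0992
  v: GS value = (3 - (4)·-0.0992) / (8) = 0.4246;  v ← (1−ω)·0.0608 + ω·0.4246 = 0.4537

(-0.0992, 0.4537)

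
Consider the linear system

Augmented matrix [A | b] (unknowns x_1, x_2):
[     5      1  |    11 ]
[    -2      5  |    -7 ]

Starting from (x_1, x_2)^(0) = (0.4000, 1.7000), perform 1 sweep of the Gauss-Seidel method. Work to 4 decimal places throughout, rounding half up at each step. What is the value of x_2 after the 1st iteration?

Iteration 1:
  x_1 = (11 - (1)·1.7000) / (5) = 1.8600
  x_2 = (-7 - (-2)·1.8600) / (5) = -0.6560

-0.6560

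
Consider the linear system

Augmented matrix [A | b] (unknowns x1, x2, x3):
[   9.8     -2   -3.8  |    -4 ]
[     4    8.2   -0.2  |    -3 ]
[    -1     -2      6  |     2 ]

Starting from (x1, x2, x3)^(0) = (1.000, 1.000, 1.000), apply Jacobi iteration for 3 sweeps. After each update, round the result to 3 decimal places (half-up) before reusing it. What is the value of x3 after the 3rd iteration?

Iteration 1:
  x1 = (-4 - (-2)·1.000 - (-3.8)·1.000) / (9.8) = 0.184
  x2 = (-3 - (4)·1.000 - (-0.2)·1.000) / (8.2) = -0.829
  x3 = (2 - (-1)·1.000 - (-2)·1.000) / (6) = 0.833
Iteration 2:
  x1 = (-4 - (-2)·-0.829 - (-3.8)·0.833) / (9.8) = -0.254
  x2 = (-3 - (4)·0.184 - (-0.2)·0.833) / (8.2) = -0.435
  x3 = (2 - (-1)·0.184 - (-2)·-0.829) / (6) = 0.088
Iteration 3:
  x1 = (-4 - (-2)·-0.435 - (-3.8)·0.088) / (9.8) = -0.463
  x2 = (-3 - (4)·-0.254 - (-0.2)·0.088) / (8.2) = -0.240
  x3 = (2 - (-1)·-0.254 - (-2)·-0.435) / (6) = 0.146

0.146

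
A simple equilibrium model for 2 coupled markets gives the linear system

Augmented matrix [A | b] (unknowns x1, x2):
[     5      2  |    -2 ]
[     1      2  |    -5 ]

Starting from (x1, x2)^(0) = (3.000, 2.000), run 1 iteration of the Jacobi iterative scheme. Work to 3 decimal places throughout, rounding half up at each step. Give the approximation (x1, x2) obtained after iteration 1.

(-1.200, -4.000)

Iteration 1:
  x1 = (-2 - (2)·2.000) / (5) = -1.200
  x2 = (-5 - (1)·3.000) / (2) = -4.000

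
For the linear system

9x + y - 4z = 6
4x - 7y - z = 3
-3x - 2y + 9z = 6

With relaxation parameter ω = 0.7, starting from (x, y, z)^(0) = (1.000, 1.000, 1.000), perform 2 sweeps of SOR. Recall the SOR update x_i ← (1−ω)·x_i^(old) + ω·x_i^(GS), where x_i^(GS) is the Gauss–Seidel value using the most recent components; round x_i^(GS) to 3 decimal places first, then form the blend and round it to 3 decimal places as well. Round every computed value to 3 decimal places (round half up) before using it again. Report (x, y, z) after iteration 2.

(1.069, 0.113, 1.048)

Iteration 1:
  x: GS value = (6 - (1)·1.000 - (-4)·1.000) / (9) = 1.000;  x ← (1−ω)·1.000 + ω·1.000 = 1.000
  y: GS value = (3 - (4)·1.000 - (-1)·1.000) / (-7) = 0.000;  y ← (1−ω)·1.000 + ω·0.000 = 0.300
  z: GS value = (6 - (-3)·1.000 - (-2)·0.300) / (9) = 1.067;  z ← (1−ω)·1.000 + ω·1.067 = 1.047
Iteration 2:
  x: GS value = (6 - (1)·0.300 - (-4)·1.047) / (9) = 1.099;  x ← (1−ω)·1.000 + ω·1.099 = 1.069
  y: GS value = (3 - (4)·1.069 - (-1)·1.047) / (-7) = 0.033;  y ← (1−ω)·0.300 + ω·0.033 = 0.113
  z: GS value = (6 - (-3)·1.069 - (-2)·0.113) / (9) = 1.048;  z ← (1−ω)·1.047 + ω·1.048 = 1.048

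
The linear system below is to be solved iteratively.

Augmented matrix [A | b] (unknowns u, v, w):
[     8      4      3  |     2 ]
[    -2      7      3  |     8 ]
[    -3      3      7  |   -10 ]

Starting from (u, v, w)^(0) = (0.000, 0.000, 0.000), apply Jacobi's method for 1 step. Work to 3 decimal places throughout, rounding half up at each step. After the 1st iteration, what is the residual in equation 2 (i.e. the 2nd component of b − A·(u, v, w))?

Iteration 1:
  u = (2 - (4)·0.000 - (3)·0.000) / (8) = 0.250
  v = (8 - (-2)·0.000 - (3)·0.000) / (7) = 1.143
  w = (-10 - (-3)·0.000 - (3)·0.000) / (7) = -1.429
Residual b − A·x = (-0.285, 4.786, -2.676)

4.786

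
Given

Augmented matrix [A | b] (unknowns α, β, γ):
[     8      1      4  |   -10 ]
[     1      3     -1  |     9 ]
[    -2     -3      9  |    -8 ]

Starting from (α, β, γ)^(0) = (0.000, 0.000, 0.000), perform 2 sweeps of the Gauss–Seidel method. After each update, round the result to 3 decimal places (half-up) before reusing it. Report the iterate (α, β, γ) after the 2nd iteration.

(-1.663, 3.545, -0.077)

Iteration 1:
  α = (-10 - (1)·0.000 - (4)·0.000) / (8) = -1.250
  β = (9 - (1)·-1.250 - (-1)·0.000) / (3) = 3.417
  γ = (-8 - (-2)·-1.250 - (-3)·3.417) / (9) = -0.028
Iteration 2:
  α = (-10 - (1)·3.417 - (4)·-0.028) / (8) = -1.663
  β = (9 - (1)·-1.663 - (-1)·-0.028) / (3) = 3.545
  γ = (-8 - (-2)·-1.663 - (-3)·3.545) / (9) = -0.077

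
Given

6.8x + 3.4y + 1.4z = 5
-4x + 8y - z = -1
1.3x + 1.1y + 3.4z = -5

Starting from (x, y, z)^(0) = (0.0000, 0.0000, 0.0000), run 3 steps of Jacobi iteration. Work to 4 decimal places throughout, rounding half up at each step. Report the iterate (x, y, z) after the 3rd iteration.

(1.0582, 0.2114, -1.9104)

Iteration 1:
  x = (5 - (3.4)·0.0000 - (1.4)·0.0000) / (6.8) = 0.7353
  y = (-1 - (-4)·0.0000 - (-1)·0.0000) / (8) = -0.1250
  z = (-5 - (1.3)·0.0000 - (1.1)·0.0000) / (3.4) = -1.4706
Iteration 2:
  x = (5 - (3.4)·-0.1250 - (1.4)·-1.4706) / (6.8) = 1.1006
  y = (-1 - (-4)·0.7353 - (-1)·-1.4706) / (8) = 0.0588
  z = (-5 - (1.3)·0.7353 - (1.1)·-0.1250) / (3.4) = -1.7113
Iteration 3:
  x = (5 - (3.4)·0.0588 - (1.4)·-1.7113) / (6.8) = 1.0582
  y = (-1 - (-4)·1.1006 - (-1)·-1.7113) / (8) = 0.2114
  z = (-5 - (1.3)·1.1006 - (1.1)·0.0588) / (3.4) = -1.9104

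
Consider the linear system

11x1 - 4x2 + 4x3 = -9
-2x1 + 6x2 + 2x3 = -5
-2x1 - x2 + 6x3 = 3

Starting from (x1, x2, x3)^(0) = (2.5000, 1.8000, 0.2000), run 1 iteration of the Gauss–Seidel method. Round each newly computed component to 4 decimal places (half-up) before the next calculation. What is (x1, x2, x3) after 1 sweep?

Iteration 1:
  x1 = (-9 - (-4)·1.8000 - (4)·0.2000) / (11) = -0.2364
  x2 = (-5 - (-2)·-0.2364 - (2)·0.2000) / (6) = -0.9788
  x3 = (3 - (-2)·-0.2364 - (-1)·-0.9788) / (6) = 0.2581

(-0.2364, -0.9788, 0.2581)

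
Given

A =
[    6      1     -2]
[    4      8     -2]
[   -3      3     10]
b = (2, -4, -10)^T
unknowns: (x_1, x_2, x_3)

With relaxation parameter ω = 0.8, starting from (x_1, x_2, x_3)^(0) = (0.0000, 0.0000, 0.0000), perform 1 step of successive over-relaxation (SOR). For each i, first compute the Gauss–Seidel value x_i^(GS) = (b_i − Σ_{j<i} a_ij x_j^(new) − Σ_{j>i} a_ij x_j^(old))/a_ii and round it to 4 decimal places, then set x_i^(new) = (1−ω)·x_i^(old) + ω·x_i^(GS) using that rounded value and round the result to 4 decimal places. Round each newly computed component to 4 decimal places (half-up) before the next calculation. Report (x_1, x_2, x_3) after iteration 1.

Iteration 1:
  x_1: GS value = (2 - (1)·0.0000 - (-2)·0.0000) / (6) = 0.3333;  x_1 ← (1−ω)·0.0000 + ω·0.3333 = 0.2666
  x_2: GS value = (-4 - (4)·0.2666 - (-2)·0.0000) / (8) = -0.6333;  x_2 ← (1−ω)·0.0000 + ω·-0.6333 = -0.5066
  x_3: GS value = (-10 - (-3)·0.2666 - (3)·-0.5066) / (10) = -0.7680;  x_3 ← (1−ω)·0.0000 + ω·-0.7680 = -0.6144

(0.2666, -0.5066, -0.6144)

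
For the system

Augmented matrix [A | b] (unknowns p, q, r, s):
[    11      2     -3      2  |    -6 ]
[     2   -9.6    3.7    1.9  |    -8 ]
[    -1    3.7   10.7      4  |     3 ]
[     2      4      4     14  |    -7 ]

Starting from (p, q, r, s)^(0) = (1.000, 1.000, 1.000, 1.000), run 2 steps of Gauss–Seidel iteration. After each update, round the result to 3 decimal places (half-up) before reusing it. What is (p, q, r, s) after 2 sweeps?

(-0.832, 0.310, 0.322, -0.562)

Iteration 1:
  p = (-6 - (2)·1.000 - (-3)·1.000 - (2)·1.000) / (11) = -0.636
  q = (-8 - (2)·-0.636 - (3.7)·1.000 - (1.9)·1.000) / (-9.6) = 1.284
  r = (3 - (-1)·-0.636 - (3.7)·1.284 - (4)·1.000) / (10.7) = -0.597
  s = (-7 - (2)·-0.636 - (4)·1.284 - (4)·-0.597) / (14) = -0.605
Iteration 2:
  p = (-6 - (2)·1.284 - (-3)·-0.597 - (2)·-0.605) / (11) = -0.832
  q = (-8 - (2)·-0.832 - (3.7)·-0.597 - (1.9)·-0.605) / (-9.6) = 0.310
  r = (3 - (-1)·-0.832 - (3.7)·0.310 - (4)·-0.605) / (10.7) = 0.322
  s = (-7 - (2)·-0.832 - (4)·0.310 - (4)·0.322) / (14) = -0.562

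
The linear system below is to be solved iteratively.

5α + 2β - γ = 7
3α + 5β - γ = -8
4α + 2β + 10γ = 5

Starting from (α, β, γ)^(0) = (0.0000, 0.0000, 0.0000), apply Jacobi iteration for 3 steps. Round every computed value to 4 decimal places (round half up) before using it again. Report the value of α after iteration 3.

2.3880

Iteration 1:
  α = (7 - (2)·0.0000 - (-1)·0.0000) / (5) = 1.4000
  β = (-8 - (3)·0.0000 - (-1)·0.0000) / (5) = -1.6000
  γ = (5 - (4)·0.0000 - (2)·0.0000) / (10) = 0.5000
Iteration 2:
  α = (7 - (2)·-1.6000 - (-1)·0.5000) / (5) = 2.1400
  β = (-8 - (3)·1.4000 - (-1)·0.5000) / (5) = -2.3400
  γ = (5 - (4)·1.4000 - (2)·-1.6000) / (10) = 0.2600
Iteration 3:
  α = (7 - (2)·-2.3400 - (-1)·0.2600) / (5) = 2.3880
  β = (-8 - (3)·2.1400 - (-1)·0.2600) / (5) = -2.8320
  γ = (5 - (4)·2.1400 - (2)·-2.3400) / (10) = 0.1120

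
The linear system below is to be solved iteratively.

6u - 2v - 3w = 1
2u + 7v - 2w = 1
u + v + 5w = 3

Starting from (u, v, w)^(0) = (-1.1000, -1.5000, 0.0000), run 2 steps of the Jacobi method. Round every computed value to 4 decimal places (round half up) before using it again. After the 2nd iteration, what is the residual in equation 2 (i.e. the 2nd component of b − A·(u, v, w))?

-3.5143

Iteration 1:
  u = (1 - (-2)·-1.5000 - (-3)·0.0000) / (6) = -0.3333
  v = (1 - (2)·-1.1000 - (-2)·0.0000) / (7) = 0.4571
  w = (3 - (1)·-1.1000 - (1)·-1.5000) / (5) = 1.1200
Iteration 2:
  u = (1 - (-2)·0.4571 - (-3)·1.1200) / (6) = 0.8790
  v = (1 - (2)·-0.3333 - (-2)·1.1200) / (7) = 0.5581
  w = (3 - (1)·-0.3333 - (1)·0.4571) / (5) = 0.5752
Residual b − A·x = (-1.4322, -3.5143, -1.3131)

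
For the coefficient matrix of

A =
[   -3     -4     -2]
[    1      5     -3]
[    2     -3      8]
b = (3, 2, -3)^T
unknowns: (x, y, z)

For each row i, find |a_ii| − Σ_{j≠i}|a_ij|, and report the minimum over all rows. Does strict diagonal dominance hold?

row 1: |-3| − (4+2) = -3
row 2: |5| − (1+3) = 1
row 3: |8| − (2+3) = 3
minimum over rows = -3 → not strictly diagonally dominant

-3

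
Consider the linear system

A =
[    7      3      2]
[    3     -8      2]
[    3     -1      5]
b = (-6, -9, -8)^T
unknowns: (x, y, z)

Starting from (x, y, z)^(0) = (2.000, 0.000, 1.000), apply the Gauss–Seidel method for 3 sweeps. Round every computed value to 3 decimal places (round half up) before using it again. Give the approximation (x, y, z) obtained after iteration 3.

Iteration 1:
  x = (-6 - (3)·0.000 - (2)·1.000) / (7) = -1.143
  y = (-9 - (3)·-1.143 - (2)·1.000) / (-8) = 0.946
  z = (-8 - (3)·-1.143 - (-1)·0.946) / (5) = -0.725
Iteration 2:
  x = (-6 - (3)·0.946 - (2)·-0.725) / (7) = -1.055
  y = (-9 - (3)·-1.055 - (2)·-0.725) / (-8) = 0.548
  z = (-8 - (3)·-1.055 - (-1)·0.548) / (5) = -0.857
Iteration 3:
  x = (-6 - (3)·0.548 - (2)·-0.857) / (7) = -0.847
  y = (-9 - (3)·-0.847 - (2)·-0.857) / (-8) = 0.593
  z = (-8 - (3)·-0.847 - (-1)·0.593) / (5) = -0.973

(-0.847, 0.593, -0.973)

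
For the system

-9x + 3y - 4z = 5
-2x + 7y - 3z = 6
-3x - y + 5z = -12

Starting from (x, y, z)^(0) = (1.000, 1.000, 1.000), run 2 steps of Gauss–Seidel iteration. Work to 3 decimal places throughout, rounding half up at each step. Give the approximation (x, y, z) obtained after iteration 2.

(0.957, 0.024, -1.821)

Iteration 1:
  x = (5 - (3)·1.000 - (-4)·1.000) / (-9) = -0.667
  y = (6 - (-2)·-0.667 - (-3)·1.000) / (7) = 1.095
  z = (-12 - (-3)·-0.667 - (-1)·1.095) / (5) = -2.581
Iteration 2:
  x = (5 - (3)·1.095 - (-4)·-2.581) / (-9) = 0.957
  y = (6 - (-2)·0.957 - (-3)·-2.581) / (7) = 0.024
  z = (-12 - (-3)·0.957 - (-1)·0.024) / (5) = -1.821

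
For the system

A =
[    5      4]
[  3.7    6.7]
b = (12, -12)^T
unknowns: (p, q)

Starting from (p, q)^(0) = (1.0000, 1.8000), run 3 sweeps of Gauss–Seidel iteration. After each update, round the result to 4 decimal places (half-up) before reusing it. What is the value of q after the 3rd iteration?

Iteration 1:
  p = (12 - (4)·1.8000) / (5) = 0.9600
  q = (-12 - (3.7)·0.9600) / (6.7) = -2.3212
Iteration 2:
  p = (12 - (4)·-2.3212) / (5) = 4.2570
  q = (-12 - (3.7)·4.2570) / (6.7) = -4.1419
Iteration 3:
  p = (12 - (4)·-4.1419) / (5) = 5.7135
  q = (-12 - (3.7)·5.7135) / (6.7) = -4.9463

-4.9463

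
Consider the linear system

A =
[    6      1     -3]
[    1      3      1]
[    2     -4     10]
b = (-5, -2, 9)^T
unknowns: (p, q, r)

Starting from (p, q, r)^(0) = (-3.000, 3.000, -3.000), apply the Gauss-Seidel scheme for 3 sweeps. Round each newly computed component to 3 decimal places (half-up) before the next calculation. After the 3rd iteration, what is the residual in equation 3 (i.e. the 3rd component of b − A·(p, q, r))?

-0.002

Iteration 1:
  p = (-5 - (1)·3.000 - (-3)·-3.000) / (6) = -2.833
  q = (-2 - (1)·-2.833 - (1)·-3.000) / (3) = 1.278
  r = (9 - (2)·-2.833 - (-4)·1.278) / (10) = 1.978
Iteration 2:
  p = (-5 - (1)·1.278 - (-3)·1.978) / (6) = -0.057
  q = (-2 - (1)·-0.057 - (1)·1.978) / (3) = -1.307
  r = (9 - (2)·-0.057 - (-4)·-1.307) / (10) = 0.389
Iteration 3:
  p = (-5 - (1)·-1.307 - (-3)·0.389) / (6) = -0.421
  q = (-2 - (1)·-0.421 - (1)·0.389) / (3) = -0.656
  r = (9 - (2)·-0.421 - (-4)·-0.656) / (10) = 0.722
Residual b − A·x = (0.348, -0.333, -0.002)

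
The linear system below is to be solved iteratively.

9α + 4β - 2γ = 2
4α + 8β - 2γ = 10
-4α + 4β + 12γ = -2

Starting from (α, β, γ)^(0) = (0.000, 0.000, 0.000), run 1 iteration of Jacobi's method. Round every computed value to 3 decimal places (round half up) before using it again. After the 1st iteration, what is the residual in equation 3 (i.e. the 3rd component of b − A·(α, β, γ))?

Iteration 1:
  α = (2 - (4)·0.000 - (-2)·0.000) / (9) = 0.222
  β = (10 - (4)·0.000 - (-2)·0.000) / (8) = 1.250
  γ = (-2 - (-4)·0.000 - (4)·0.000) / (12) = -0.167
Residual b − A·x = (-5.332, -1.222, -4.108)

-4.108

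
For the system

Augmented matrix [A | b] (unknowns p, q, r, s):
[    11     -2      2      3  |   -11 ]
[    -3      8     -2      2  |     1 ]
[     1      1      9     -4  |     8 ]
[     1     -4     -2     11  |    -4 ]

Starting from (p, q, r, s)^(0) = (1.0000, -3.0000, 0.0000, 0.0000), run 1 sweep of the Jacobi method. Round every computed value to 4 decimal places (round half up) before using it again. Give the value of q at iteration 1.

0.5000

Iteration 1:
  p = (-11 - (-2)·-3.0000 - (2)·0.0000 - (3)·0.0000) / (11) = -1.5455
  q = (1 - (-3)·1.0000 - (-2)·0.0000 - (2)·0.0000) / (8) = 0.5000
  r = (8 - (1)·1.0000 - (1)·-3.0000 - (-4)·0.0000) / (9) = 1.1111
  s = (-4 - (1)·1.0000 - (-4)·-3.0000 - (-2)·0.0000) / (11) = -1.5455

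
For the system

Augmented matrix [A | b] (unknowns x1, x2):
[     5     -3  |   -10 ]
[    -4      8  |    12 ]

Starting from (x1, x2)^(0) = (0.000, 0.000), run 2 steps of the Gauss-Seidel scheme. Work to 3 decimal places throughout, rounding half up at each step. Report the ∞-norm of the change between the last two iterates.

0.300

Iteration 1:
  x1 = (-10 - (-3)·0.000) / (5) = -2.000
  x2 = (12 - (-4)·-2.000) / (8) = 0.500
Iteration 2:
  x1 = (-10 - (-3)·0.500) / (5) = -1.700
  x2 = (12 - (-4)·-1.700) / (8) = 0.650
Change: (0.300, 0.150) → max |·| = 0.300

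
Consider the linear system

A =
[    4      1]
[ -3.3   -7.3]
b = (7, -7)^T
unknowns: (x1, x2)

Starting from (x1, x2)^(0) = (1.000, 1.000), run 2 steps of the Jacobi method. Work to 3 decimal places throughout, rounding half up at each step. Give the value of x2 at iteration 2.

Iteration 1:
  x1 = (7 - (1)·1.000) / (4) = 1.500
  x2 = (-7 - (-3.3)·1.000) / (-7.3) = 0.507
Iteration 2:
  x1 = (7 - (1)·0.507) / (4) = 1.623
  x2 = (-7 - (-3.3)·1.500) / (-7.3) = 0.281

0.281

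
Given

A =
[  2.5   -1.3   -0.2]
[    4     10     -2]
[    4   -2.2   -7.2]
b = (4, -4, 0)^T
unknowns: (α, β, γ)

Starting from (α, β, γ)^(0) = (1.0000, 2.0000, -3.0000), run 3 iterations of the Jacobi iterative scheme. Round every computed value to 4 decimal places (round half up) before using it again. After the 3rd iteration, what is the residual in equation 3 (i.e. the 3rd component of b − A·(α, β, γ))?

Iteration 1:
  α = (4 - (-1.3)·2.0000 - (-0.2)·-3.0000) / (2.5) = 2.4000
  β = (-4 - (4)·1.0000 - (-2)·-3.0000) / (10) = -1.4000
  γ = (0 - (4)·1.0000 - (-2.2)·2.0000) / (-7.2) = -0.0556
Iteration 2:
  α = (4 - (-1.3)·-1.4000 - (-0.2)·-0.0556) / (2.5) = 0.8676
  β = (-4 - (4)·2.4000 - (-2)·-0.0556) / (10) = -1.3711
  γ = (0 - (4)·2.4000 - (-2.2)·-1.4000) / (-7.2) = 1.7611
Iteration 3:
  α = (4 - (-1.3)·-1.3711 - (-0.2)·1.7611) / (2.5) = 1.0279
  β = (-4 - (4)·0.8676 - (-2)·1.7611) / (10) = -0.3948
  γ = (0 - (4)·0.8676 - (-2.2)·-1.3711) / (-7.2) = 0.9009
Residual b − A·x = (1.0972, -2.3618, 1.5063)

1.5063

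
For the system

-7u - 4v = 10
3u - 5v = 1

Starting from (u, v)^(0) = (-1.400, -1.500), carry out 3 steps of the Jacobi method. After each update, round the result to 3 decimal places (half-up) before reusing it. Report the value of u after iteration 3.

Iteration 1:
  u = (10 - (-4)·-1.500) / (-7) = -0.571
  v = (1 - (3)·-1.400) / (-5) = -1.040
Iteration 2:
  u = (10 - (-4)·-1.040) / (-7) = -0.834
  v = (1 - (3)·-0.571) / (-5) = -0.543
Iteration 3:
  u = (10 - (-4)·-0.543) / (-7) = -1.118
  v = (1 - (3)·-0.834) / (-5) = -0.700

-1.118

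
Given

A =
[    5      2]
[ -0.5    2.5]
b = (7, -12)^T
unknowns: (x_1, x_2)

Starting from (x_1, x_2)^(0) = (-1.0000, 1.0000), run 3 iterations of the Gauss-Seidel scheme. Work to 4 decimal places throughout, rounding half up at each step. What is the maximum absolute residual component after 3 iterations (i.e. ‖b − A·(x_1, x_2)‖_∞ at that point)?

Iteration 1:
  x_1 = (7 - (2)·1.0000) / (5) = 1.0000
  x_2 = (-12 - (-0.5)·1.0000) / (2.5) = -4.6000
Iteration 2:
  x_1 = (7 - (2)·-4.6000) / (5) = 3.2400
  x_2 = (-12 - (-0.5)·3.2400) / (2.5) = -4.1520
Iteration 3:
  x_1 = (7 - (2)·-4.1520) / (5) = 3.0608
  x_2 = (-12 - (-0.5)·3.0608) / (2.5) = -4.1878
Residual b − A·x = (0.0716, -0.0001); ∞-norm = 0.0716

0.0716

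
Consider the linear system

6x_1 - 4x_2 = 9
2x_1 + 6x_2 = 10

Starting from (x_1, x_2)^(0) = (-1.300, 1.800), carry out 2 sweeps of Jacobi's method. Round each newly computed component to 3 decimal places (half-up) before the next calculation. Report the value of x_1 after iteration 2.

Iteration 1:
  x_1 = (9 - (-4)·1.800) / (6) = 2.700
  x_2 = (10 - (2)·-1.300) / (6) = 2.100
Iteration 2:
  x_1 = (9 - (-4)·2.100) / (6) = 2.900
  x_2 = (10 - (2)·2.700) / (6) = 0.767

2.900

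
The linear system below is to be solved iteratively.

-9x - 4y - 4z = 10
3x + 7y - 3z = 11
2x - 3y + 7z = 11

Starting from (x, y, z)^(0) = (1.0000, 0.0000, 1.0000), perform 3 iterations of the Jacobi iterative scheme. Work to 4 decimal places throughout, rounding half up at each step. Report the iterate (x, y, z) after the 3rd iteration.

(-3.5460, 3.7444, 3.4470)

Iteration 1:
  x = (10 - (-4)·0.0000 - (-4)·1.0000) / (-9) = -1.5556
  y = (11 - (3)·1.0000 - (-3)·1.0000) / (7) = 1.5714
  z = (11 - (2)·1.0000 - (-3)·0.0000) / (7) = 1.2857
Iteration 2:
  x = (10 - (-4)·1.5714 - (-4)·1.2857) / (-9) = -2.3809
  y = (11 - (3)·-1.5556 - (-3)·1.2857) / (7) = 2.7891
  z = (11 - (2)·-1.5556 - (-3)·1.5714) / (7) = 2.6893
Iteration 3:
  x = (10 - (-4)·2.7891 - (-4)·2.6893) / (-9) = -3.5460
  y = (11 - (3)·-2.3809 - (-3)·2.6893) / (7) = 3.7444
  z = (11 - (2)·-2.3809 - (-3)·2.7891) / (7) = 3.4470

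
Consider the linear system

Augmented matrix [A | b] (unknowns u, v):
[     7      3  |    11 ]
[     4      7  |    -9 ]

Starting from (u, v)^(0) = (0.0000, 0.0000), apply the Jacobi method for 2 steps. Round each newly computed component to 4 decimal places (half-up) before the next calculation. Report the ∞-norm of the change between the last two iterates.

Iteration 1:
  u = (11 - (3)·0.0000) / (7) = 1.5714
  v = (-9 - (4)·0.0000) / (7) = -1.2857
Iteration 2:
  u = (11 - (3)·-1.2857) / (7) = 2.1224
  v = (-9 - (4)·1.5714) / (7) = -2.1837
Change: (0.5510, -0.8980) → max |·| = 0.8980

0.8980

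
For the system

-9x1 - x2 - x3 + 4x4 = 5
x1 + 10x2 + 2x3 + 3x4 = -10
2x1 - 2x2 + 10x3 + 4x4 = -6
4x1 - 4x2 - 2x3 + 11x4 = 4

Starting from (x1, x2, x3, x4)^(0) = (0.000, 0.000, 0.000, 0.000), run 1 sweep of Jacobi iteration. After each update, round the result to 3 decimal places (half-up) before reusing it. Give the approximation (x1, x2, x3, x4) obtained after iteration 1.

(-0.556, -1.000, -0.600, 0.364)

Iteration 1:
  x1 = (5 - (-1)·0.000 - (-1)·0.000 - (4)·0.000) / (-9) = -0.556
  x2 = (-10 - (1)·0.000 - (2)·0.000 - (3)·0.000) / (10) = -1.000
  x3 = (-6 - (2)·0.000 - (-2)·0.000 - (4)·0.000) / (10) = -0.600
  x4 = (4 - (4)·0.000 - (-4)·0.000 - (-2)·0.000) / (11) = 0.364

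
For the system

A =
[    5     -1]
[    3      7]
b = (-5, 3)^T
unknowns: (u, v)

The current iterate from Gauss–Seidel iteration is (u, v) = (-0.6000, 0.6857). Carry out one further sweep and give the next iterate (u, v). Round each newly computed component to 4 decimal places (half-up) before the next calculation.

One sweep:
  u = (-5 - (-1)·0.6857) / (5) = -0.8629
  v = (3 - (3)·-0.8629) / (7) = 0.7984

(-0.8629, 0.7984)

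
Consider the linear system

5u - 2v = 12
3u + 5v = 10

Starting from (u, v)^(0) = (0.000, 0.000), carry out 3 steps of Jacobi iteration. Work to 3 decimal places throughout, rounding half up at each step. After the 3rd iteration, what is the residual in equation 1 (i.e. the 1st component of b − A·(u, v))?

Iteration 1:
  u = (12 - (-2)·0.000) / (5) = 2.400
  v = (10 - (3)·0.000) / (5) = 2.000
Iteration 2:
  u = (12 - (-2)·2.000) / (5) = 3.200
  v = (10 - (3)·2.400) / (5) = 0.560
Iteration 3:
  u = (12 - (-2)·0.560) / (5) = 2.624
  v = (10 - (3)·3.200) / (5) = 0.080
Residual b − A·x = (-0.960, 1.728)

-0.960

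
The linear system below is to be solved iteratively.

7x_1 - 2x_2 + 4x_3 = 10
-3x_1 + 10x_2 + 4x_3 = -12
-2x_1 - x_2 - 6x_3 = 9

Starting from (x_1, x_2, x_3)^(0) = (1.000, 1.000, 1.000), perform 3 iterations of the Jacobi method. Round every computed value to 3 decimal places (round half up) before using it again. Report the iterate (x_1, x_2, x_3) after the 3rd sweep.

Iteration 1:
  x_1 = (10 - (-2)·1.000 - (4)·1.000) / (7) = 1.143
  x_2 = (-12 - (-3)·1.000 - (4)·1.000) / (10) = -1.300
  x_3 = (9 - (-2)·1.000 - (-1)·1.000) / (-6) = -2.000
Iteration 2:
  x_1 = (10 - (-2)·-1.300 - (4)·-2.000) / (7) = 2.200
  x_2 = (-12 - (-3)·1.143 - (4)·-2.000) / (10) = -0.057
  x_3 = (9 - (-2)·1.143 - (-1)·-1.300) / (-6) = -1.664
Iteration 3:
  x_1 = (10 - (-2)·-0.057 - (4)·-1.664) / (7) = 2.363
  x_2 = (-12 - (-3)·2.200 - (4)·-1.664) / (10) = 0.126
  x_3 = (9 - (-2)·2.200 - (-1)·-0.057) / (-6) = -2.224

(2.363, 0.126, -2.224)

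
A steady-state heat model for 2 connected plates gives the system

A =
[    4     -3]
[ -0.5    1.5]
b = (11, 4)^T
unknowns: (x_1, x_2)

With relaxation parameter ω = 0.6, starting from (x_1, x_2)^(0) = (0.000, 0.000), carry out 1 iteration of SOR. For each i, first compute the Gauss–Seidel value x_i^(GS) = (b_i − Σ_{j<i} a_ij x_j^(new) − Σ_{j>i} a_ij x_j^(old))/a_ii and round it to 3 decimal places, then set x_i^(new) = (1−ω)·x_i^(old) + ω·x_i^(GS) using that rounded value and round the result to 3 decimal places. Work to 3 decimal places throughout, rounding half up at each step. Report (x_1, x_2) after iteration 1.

Iteration 1:
  x_1: GS value = (11 - (-3)·0.000) / (4) = 2.750;  x_1 ← (1−ω)·0.000 + ω·2.750 = 1.650
  x_2: GS value = (4 - (-0.5)·1.650) / (1.5) = 3.217;  x_2 ← (1−ω)·0.000 + ω·3.217 = 1.930

(1.650, 1.930)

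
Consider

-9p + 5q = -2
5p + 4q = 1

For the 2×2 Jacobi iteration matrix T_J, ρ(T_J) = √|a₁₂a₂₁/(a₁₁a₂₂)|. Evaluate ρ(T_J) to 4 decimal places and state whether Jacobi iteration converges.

0.8333

a₁₂a₂₁/(a₁₁a₂₂) = (5)·(5) / ((-9)·(4)) = -0.694444
ρ = √|-0.694444| = √0.694444 = 0.8333
ρ < 1, so Jacobi converges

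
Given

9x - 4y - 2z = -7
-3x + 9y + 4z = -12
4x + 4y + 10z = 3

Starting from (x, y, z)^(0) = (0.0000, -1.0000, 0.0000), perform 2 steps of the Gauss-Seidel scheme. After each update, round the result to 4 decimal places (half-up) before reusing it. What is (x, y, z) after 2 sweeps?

(-1.2214, -2.4006, 1.7488)

Iteration 1:
  x = (-7 - (-4)·-1.0000 - (-2)·0.0000) / (9) = -1.2222
  y = (-12 - (-3)·-1.2222 - (4)·0.0000) / (9) = -1.7407
  z = (3 - (4)·-1.2222 - (4)·-1.7407) / (10) = 1.4852
Iteration 2:
  x = (-7 - (-4)·-1.7407 - (-2)·1.4852) / (9) = -1.2214
  y = (-12 - (-3)·-1.2214 - (4)·1.4852) / (9) = -2.4006
  z = (3 - (4)·-1.2214 - (4)·-2.4006) / (10) = 1.7488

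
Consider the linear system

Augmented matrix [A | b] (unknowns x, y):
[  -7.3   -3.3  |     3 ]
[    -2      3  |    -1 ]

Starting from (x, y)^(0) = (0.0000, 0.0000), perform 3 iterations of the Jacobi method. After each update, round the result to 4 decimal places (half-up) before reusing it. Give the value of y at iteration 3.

-0.5069

Iteration 1:
  x = (3 - (-3.3)·0.0000) / (-7.3) = -0.4110
  y = (-1 - (-2)·0.0000) / (3) = -0.3333
Iteration 2:
  x = (3 - (-3.3)·-0.3333) / (-7.3) = -0.2603
  y = (-1 - (-2)·-0.4110) / (3) = -0.6073
Iteration 3:
  x = (3 - (-3.3)·-0.6073) / (-7.3) = -0.1364
  y = (-1 - (-2)·-0.2603) / (3) = -0.5069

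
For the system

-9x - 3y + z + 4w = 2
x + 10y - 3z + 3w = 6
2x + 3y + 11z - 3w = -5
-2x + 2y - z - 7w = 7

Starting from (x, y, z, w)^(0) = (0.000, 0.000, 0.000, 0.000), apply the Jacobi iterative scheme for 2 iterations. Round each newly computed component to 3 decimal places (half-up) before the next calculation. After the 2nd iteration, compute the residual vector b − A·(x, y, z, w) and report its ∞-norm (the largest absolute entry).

2.157

Iteration 1:
  x = (2 - (-3)·0.000 - (1)·0.000 - (4)·0.000) / (-9) = -0.222
  y = (6 - (1)·0.000 - (-3)·0.000 - (3)·0.000) / (10) = 0.600
  z = (-5 - (2)·0.000 - (3)·0.000 - (-3)·0.000) / (11) = -0.455
  w = (7 - (-2)·0.000 - (2)·0.000 - (-1)·0.000) / (-7) = -1.000
Iteration 2:
  x = (2 - (-3)·0.600 - (1)·-0.455 - (4)·-1.000) / (-9) = -0.917
  y = (6 - (1)·-0.222 - (-3)·-0.455 - (3)·-1.000) / (10) = 0.786
  z = (-5 - (2)·-0.222 - (3)·0.600 - (-3)·-1.000) / (11) = -0.851
  w = (7 - (-2)·-0.222 - (2)·0.600 - (-1)·-0.455) / (-7) = -0.700
Residual b − A·x = (-0.244, -1.396, 1.737, -2.157); ∞-norm = 2.157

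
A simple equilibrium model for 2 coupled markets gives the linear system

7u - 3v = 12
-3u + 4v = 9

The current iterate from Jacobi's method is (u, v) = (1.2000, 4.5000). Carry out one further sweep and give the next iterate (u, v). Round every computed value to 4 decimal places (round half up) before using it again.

(3.6429, 3.1500)

One sweep:
  u = (12 - (-3)·4.5000) / (7) = 3.6429
  v = (9 - (-3)·1.2000) / (4) = 3.1500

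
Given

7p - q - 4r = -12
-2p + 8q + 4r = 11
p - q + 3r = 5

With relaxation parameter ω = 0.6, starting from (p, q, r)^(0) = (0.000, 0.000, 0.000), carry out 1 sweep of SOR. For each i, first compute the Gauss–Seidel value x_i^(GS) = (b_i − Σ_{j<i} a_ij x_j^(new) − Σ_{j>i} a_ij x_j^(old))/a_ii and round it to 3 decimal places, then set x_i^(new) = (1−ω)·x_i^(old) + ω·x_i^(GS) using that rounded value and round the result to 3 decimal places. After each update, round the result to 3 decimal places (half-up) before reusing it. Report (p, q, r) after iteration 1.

Iteration 1:
  p: GS value = (-12 - (-1)·0.000 - (-4)·0.000) / (7) = -1.714;  p ← (1−ω)·0.000 + ω·-1.714 = -1.028
  q: GS value = (11 - (-2)·-1.028 - (4)·0.000) / (8) = 1.118;  q ← (1−ω)·0.000 + ω·1.118 = 0.671
  r: GS value = (5 - (1)·-1.028 - (-1)·0.671) / (3) = 2.233;  r ← (1−ω)·0.000 + ω·2.233 = 1.340

(-1.028, 0.671, 1.340)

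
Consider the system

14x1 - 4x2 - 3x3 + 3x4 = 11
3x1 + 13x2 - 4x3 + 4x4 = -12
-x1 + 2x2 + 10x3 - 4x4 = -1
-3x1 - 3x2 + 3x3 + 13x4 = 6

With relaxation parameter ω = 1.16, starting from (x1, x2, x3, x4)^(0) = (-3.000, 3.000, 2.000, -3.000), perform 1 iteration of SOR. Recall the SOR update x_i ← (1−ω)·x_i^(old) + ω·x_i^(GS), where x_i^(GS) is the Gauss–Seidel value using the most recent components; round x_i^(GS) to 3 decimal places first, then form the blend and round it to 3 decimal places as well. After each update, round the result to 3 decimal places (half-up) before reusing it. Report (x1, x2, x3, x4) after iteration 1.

Iteration 1:
  x1: GS value = (11 - (-4)·3.000 - (-3)·2.000 - (3)·-3.000) / (14) = 2.714;  x1 ← (1−ω)·-3.000 + ω·2.714 = 3.628
  x2: GS value = (-12 - (3)·3.628 - (-4)·2.000 - (4)·-3.000) / (13) = -0.222;  x2 ← (1−ω)·3.000 + ω·-0.222 = -0.738
  x3: GS value = (-1 - (-1)·3.628 - (2)·-0.738 - (-4)·-3.000) / (10) = -0.790;  x3 ← (1−ω)·2.000 + ω·-0.790 = -1.236
  x4: GS value = (6 - (-3)·3.628 - (-3)·-0.738 - (3)·-1.236) / (13) = 1.414;  x4 ← (1−ω)·-3.000 + ω·1.414 = 2.120

(3.628, -0.738, -1.236, 2.120)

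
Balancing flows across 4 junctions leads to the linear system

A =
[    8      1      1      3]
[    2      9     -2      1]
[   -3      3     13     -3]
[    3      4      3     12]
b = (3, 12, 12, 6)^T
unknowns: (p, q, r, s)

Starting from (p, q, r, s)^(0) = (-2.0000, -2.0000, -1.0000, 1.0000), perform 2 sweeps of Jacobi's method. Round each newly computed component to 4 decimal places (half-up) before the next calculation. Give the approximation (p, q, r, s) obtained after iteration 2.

(-0.6685, 1.2934, 1.1186, -0.3637)

Iteration 1:
  p = (3 - (1)·-2.0000 - (1)·-1.0000 - (3)·1.0000) / (8) = 0.3750
  q = (12 - (2)·-2.0000 - (-2)·-1.0000 - (1)·1.0000) / (9) = 1.4444
  r = (12 - (-3)·-2.0000 - (3)·-2.0000 - (-3)·1.0000) / (13) = 1.1538
  s = (6 - (3)·-2.0000 - (4)·-2.0000 - (3)·-1.0000) / (12) = 1.9167
Iteration 2:
  p = (3 - (1)·1.4444 - (1)·1.1538 - (3)·1.9167) / (8) = -0.6685
  q = (12 - (2)·0.3750 - (-2)·1.1538 - (1)·1.9167) / (9) = 1.2934
  r = (12 - (-3)·0.3750 - (3)·1.4444 - (-3)·1.9167) / (13) = 1.1186
  s = (6 - (3)·0.3750 - (4)·1.4444 - (3)·1.1538) / (12) = -0.3637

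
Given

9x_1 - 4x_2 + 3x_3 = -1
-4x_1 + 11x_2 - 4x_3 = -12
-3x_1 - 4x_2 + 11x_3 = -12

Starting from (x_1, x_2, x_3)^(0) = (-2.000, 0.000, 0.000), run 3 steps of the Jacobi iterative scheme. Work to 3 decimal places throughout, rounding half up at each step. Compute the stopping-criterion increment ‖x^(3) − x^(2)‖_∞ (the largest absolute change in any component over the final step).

0.149

Iteration 1:
  x_1 = (-1 - (-4)·0.000 - (3)·0.000) / (9) = -0.111
  x_2 = (-12 - (-4)·-2.000 - (-4)·0.000) / (11) = -1.818
  x_3 = (-12 - (-3)·-2.000 - (-4)·0.000) / (11) = -1.636
Iteration 2:
  x_1 = (-1 - (-4)·-1.818 - (3)·-1.636) / (9) = -0.374
  x_2 = (-12 - (-4)·-0.111 - (-4)·-1.636) / (11) = -1.726
  x_3 = (-12 - (-3)·-0.111 - (-4)·-1.818) / (11) = -1.782
Iteration 3:
  x_1 = (-1 - (-4)·-1.726 - (3)·-1.782) / (9) = -0.284
  x_2 = (-12 - (-4)·-0.374 - (-4)·-1.782) / (11) = -1.875
  x_3 = (-12 - (-3)·-0.374 - (-4)·-1.726) / (11) = -1.821
Change: (0.090, -0.149, -0.039) → max |·| = 0.149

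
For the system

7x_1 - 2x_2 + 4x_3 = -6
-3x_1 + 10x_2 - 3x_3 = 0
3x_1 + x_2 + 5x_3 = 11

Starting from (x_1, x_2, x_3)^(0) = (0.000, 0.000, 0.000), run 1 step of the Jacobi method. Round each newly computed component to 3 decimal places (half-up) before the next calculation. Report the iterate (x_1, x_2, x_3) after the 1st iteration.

Iteration 1:
  x_1 = (-6 - (-2)·0.000 - (4)·0.000) / (7) = -0.857
  x_2 = (0 - (-3)·0.000 - (-3)·0.000) / (10) = 0.000
  x_3 = (11 - (3)·0.000 - (1)·0.000) / (5) = 2.200

(-0.857, 0.000, 2.200)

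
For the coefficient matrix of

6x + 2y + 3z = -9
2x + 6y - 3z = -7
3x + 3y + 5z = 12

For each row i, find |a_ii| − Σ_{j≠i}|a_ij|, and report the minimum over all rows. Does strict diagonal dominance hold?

-1

row 1: |6| − (2+3) = 1
row 2: |6| − (2+3) = 1
row 3: |5| − (3+3) = -1
minimum over rows = -1 → not strictly diagonally dominant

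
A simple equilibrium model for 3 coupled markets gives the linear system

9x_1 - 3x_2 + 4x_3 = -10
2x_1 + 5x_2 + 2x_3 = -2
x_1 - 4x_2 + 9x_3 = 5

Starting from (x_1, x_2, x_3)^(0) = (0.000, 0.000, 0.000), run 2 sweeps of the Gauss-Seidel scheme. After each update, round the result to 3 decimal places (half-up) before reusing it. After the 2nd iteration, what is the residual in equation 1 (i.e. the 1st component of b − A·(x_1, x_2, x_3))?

Iteration 1:
  x_1 = (-10 - (-3)·0.000 - (4)·0.000) / (9) = -1.111
  x_2 = (-2 - (2)·-1.111 - (2)·0.000) / (5) = 0.044
  x_3 = (5 - (1)·-1.111 - (-4)·0.044) / (9) = 0.699
Iteration 2:
  x_1 = (-10 - (-3)·0.044 - (4)·0.699) / (9) = -1.407
  x_2 = (-2 - (2)·-1.407 - (2)·0.699) / (5) = -0.117
  x_3 = (5 - (1)·-1.407 - (-4)·-0.117) / (9) = 0.660
Residual b − A·x = (-0.328, 0.079, -0.001)

-0.328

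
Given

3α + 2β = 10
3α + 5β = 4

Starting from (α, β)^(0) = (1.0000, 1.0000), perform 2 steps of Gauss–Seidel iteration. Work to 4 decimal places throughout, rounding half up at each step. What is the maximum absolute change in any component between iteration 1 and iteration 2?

Iteration 1:
  α = (10 - (2)·1.0000) / (3) = 2.6667
  β = (4 - (3)·2.6667) / (5) = -0.8000
Iteration 2:
  α = (10 - (2)·-0.8000) / (3) = 3.8667
  β = (4 - (3)·3.8667) / (5) = -1.5200
Change: (1.2000, -0.7200) → max |·| = 1.2000

1.2000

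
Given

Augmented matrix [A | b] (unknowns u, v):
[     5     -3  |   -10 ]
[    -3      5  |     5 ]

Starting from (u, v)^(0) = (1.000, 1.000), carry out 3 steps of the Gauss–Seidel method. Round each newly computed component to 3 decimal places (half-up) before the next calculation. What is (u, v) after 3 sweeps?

(-2.085, -0.251)

Iteration 1:
  u = (-10 - (-3)·1.000) / (5) = -1.400
  v = (5 - (-3)·-1.400) / (5) = 0.160
Iteration 2:
  u = (-10 - (-3)·0.160) / (5) = -1.904
  v = (5 - (-3)·-1.904) / (5) = -0.142
Iteration 3:
  u = (-10 - (-3)·-0.142) / (5) = -2.085
  v = (5 - (-3)·-2.085) / (5) = -0.251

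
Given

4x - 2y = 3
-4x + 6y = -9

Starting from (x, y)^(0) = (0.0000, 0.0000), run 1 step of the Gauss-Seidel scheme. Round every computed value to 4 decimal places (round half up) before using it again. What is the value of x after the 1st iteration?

Iteration 1:
  x = (3 - (-2)·0.0000) / (4) = 0.7500
  y = (-9 - (-4)·0.7500) / (6) = -1.0000

0.7500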